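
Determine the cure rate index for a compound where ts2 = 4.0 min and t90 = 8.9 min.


CRI = 100 / (t90 - ts2)
= 100 / (8.9 - 4.0)
= 100 / 4.9
= 20.41 min^-1

20.41 min^-1


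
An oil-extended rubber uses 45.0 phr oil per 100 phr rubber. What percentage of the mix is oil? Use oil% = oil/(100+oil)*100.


Oil % = oil / (100 + oil) * 100
= 45.0 / (100 + 45.0) * 100
= 45.0 / 145.0 * 100
= 31.03%

31.03%


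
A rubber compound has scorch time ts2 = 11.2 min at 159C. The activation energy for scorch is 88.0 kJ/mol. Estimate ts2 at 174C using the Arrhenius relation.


Convert temperatures: T1 = 159 + 273.15 = 432.15 K, T2 = 174 + 273.15 = 447.15 K
ts2_new = 11.2 * exp(88000 / 8.314 * (1/447.15 - 1/432.15))
1/T2 - 1/T1 = -7.7625e-05
ts2_new = 4.92 min

4.92 min


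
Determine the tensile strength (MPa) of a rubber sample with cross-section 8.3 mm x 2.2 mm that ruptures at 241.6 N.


Area = width * thickness = 8.3 * 2.2 = 18.26 mm^2
TS = force / area = 241.6 / 18.26 = 13.23 MPa

13.23 MPa


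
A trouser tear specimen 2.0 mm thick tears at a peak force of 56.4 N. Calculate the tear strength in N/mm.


Tear strength = force / thickness
= 56.4 / 2.0
= 28.2 N/mm

28.2 N/mm


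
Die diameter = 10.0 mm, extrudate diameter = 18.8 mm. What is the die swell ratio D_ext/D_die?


Die swell ratio = D_extrudate / D_die
= 18.8 / 10.0
= 1.88

Die swell = 1.88


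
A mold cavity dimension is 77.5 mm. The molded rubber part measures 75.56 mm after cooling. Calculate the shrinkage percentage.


Shrinkage = (mold - part) / mold * 100
= (77.5 - 75.56) / 77.5 * 100
= 1.94 / 77.5 * 100
= 2.5%

2.5%


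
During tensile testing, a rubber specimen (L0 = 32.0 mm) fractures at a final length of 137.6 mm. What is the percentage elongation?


Elongation = (Lf - L0) / L0 * 100
= (137.6 - 32.0) / 32.0 * 100
= 105.6 / 32.0 * 100
= 330.0%

330.0%


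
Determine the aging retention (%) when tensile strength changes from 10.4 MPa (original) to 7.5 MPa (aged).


Retention = aged / original * 100
= 7.5 / 10.4 * 100
= 72.1%

72.1%


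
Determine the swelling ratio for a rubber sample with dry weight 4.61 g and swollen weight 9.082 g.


Q = W_swollen / W_dry
Q = 9.082 / 4.61
Q = 1.97

Q = 1.97


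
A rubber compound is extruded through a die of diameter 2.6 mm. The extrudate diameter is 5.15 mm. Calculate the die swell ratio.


Die swell ratio = D_extrudate / D_die
= 5.15 / 2.6
= 1.981

Die swell = 1.981


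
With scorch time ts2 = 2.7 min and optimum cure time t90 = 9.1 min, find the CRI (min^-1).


CRI = 100 / (t90 - ts2)
= 100 / (9.1 - 2.7)
= 100 / 6.4
= 15.63 min^-1

15.63 min^-1


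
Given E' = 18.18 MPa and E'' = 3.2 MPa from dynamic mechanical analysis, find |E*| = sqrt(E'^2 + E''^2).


|E*| = sqrt(E'^2 + E''^2)
= sqrt(18.18^2 + 3.2^2)
= sqrt(330.5124 + 10.2400)
= 18.459 MPa

18.459 MPa


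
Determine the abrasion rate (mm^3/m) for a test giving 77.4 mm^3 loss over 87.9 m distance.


Rate = volume_loss / distance
= 77.4 / 87.9
= 0.881 mm^3/m

0.881 mm^3/m


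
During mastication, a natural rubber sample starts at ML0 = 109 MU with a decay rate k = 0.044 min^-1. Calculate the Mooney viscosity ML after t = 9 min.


ML = ML0 * exp(-k * t)
ML = 109 * exp(-0.044 * 9)
ML = 109 * 0.6730
ML = 73.36 MU

73.36 MU


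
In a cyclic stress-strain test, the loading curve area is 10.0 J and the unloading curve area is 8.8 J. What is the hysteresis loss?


Hysteresis loss = loading - unloading
= 10.0 - 8.8
= 1.2 J

1.2 J


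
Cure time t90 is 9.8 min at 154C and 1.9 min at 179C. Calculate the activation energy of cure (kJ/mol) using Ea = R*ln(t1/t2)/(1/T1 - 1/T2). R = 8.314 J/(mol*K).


T1 = 427.15 K, T2 = 452.15 K
1/T1 - 1/T2 = 1.2944e-04
ln(t1/t2) = ln(9.8/1.9) = 1.6405
Ea = 8.314 * 1.6405 / 1.2944e-04 = 105369.9410 J/mol
Ea = 105.37 kJ/mol

105.37 kJ/mol


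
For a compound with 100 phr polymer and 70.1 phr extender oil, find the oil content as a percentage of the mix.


Oil % = oil / (100 + oil) * 100
= 70.1 / (100 + 70.1) * 100
= 70.1 / 170.1 * 100
= 41.21%

41.21%


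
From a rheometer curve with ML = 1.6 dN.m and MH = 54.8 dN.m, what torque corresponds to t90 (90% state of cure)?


M90 = ML + 0.9 * (MH - ML)
M90 = 1.6 + 0.9 * (54.8 - 1.6)
M90 = 1.6 + 0.9 * 53.2
M90 = 49.48 dN.m

49.48 dN.m


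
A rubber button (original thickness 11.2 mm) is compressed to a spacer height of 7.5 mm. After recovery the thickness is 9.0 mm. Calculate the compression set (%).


CS = (t0 - recovered) / (t0 - ts) * 100
= (11.2 - 9.0) / (11.2 - 7.5) * 100
= 2.2 / 3.7 * 100
= 59.5%

59.5%


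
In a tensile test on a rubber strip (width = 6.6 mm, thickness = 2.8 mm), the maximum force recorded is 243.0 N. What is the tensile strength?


Area = width * thickness = 6.6 * 2.8 = 18.48 mm^2
TS = force / area = 243.0 / 18.48 = 13.15 MPa

13.15 MPa


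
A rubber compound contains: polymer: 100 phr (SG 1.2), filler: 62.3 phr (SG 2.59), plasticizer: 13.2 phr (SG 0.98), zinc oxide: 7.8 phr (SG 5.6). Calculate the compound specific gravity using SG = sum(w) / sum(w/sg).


Sum of weights = 183.3
Volume contributions:
  polymer: 100/1.2 = 83.3333
  filler: 62.3/2.59 = 24.0541
  plasticizer: 13.2/0.98 = 13.4694
  zinc oxide: 7.8/5.6 = 1.3929
Sum of volumes = 122.2496
SG = 183.3 / 122.2496 = 1.499

SG = 1.499


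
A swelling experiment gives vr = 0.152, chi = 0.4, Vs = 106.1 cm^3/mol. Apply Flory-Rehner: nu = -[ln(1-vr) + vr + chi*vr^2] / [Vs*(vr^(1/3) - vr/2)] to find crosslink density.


ln(1 - vr) = ln(1 - 0.152) = -0.1649
Numerator = -((-0.1649) + 0.152 + 0.4 * 0.152^2) = 0.0036
Denominator = 106.1 * (0.152^(1/3) - 0.152/2) = 48.5599
nu = 0.0036 / 48.5599 = 7.4816e-05 mol/cm^3

7.4816e-05 mol/cm^3


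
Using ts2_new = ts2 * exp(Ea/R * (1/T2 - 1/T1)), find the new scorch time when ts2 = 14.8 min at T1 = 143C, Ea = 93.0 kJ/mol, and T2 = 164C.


Convert temperatures: T1 = 143 + 273.15 = 416.15 K, T2 = 164 + 273.15 = 437.15 K
ts2_new = 14.8 * exp(93000 / 8.314 * (1/437.15 - 1/416.15))
1/T2 - 1/T1 = -1.1544e-04
ts2_new = 4.07 min

4.07 min


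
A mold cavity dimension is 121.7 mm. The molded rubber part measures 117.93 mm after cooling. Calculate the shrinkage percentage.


Shrinkage = (mold - part) / mold * 100
= (121.7 - 117.93) / 121.7 * 100
= 3.77 / 121.7 * 100
= 3.1%

3.1%


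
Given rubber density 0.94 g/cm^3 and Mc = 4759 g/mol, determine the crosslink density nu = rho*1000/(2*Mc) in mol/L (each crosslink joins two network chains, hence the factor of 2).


nu = rho * 1000 / (2 * Mc)
nu = 0.94 * 1000 / (2 * 4759)
nu = 940.0 / 9518
nu = 0.0988 mol/L

0.0988 mol/L


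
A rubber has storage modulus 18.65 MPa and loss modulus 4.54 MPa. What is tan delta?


tan delta = E'' / E'
= 4.54 / 18.65
= 0.2434

tan delta = 0.2434


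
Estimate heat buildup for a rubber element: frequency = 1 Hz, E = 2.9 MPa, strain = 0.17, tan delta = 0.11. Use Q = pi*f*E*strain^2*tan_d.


Q = pi * f * E * strain^2 * tan_d
= pi * 1 * 2.9 * 0.17^2 * 0.11
= pi * 1 * 2.9 * 0.0289 * 0.11
= 0.0290

Q = 0.0290


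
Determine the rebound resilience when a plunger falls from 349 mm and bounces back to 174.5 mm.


Resilience = h_rebound / h_drop * 100
= 174.5 / 349 * 100
= 50.0%

50.0%


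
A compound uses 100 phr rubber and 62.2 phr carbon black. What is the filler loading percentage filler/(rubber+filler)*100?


Filler % = filler / (rubber + filler) * 100
= 62.2 / (100 + 62.2) * 100
= 62.2 / 162.2 * 100
= 38.35%

38.35%


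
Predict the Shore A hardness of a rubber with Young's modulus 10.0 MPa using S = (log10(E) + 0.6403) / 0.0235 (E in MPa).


log10(E) = 0.0235*S - 0.6403  =>  S = (log10(E) + 0.6403) / 0.0235
log10(10.0) = 1.000000
S = (1.000000 + 0.6403) / 0.0235 = 1.640300 / 0.0235
S = 69.8

Shore A = 69.8


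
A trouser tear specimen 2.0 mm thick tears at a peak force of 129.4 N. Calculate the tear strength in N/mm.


Tear strength = force / thickness
= 129.4 / 2.0
= 64.7 N/mm

64.7 N/mm


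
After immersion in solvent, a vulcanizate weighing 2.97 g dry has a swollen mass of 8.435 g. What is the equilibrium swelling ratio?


Q = W_swollen / W_dry
Q = 8.435 / 2.97
Q = 2.84

Q = 2.84


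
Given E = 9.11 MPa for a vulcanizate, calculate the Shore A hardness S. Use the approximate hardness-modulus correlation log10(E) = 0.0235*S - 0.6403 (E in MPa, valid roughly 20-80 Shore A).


log10(E) = 0.0235*S - 0.6403  =>  S = (log10(E) + 0.6403) / 0.0235
log10(9.11) = 0.959518
S = (0.959518 + 0.6403) / 0.0235 = 1.599818 / 0.0235
S = 68.1

Shore A = 68.1


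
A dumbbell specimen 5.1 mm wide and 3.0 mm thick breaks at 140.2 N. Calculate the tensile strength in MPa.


Area = width * thickness = 5.1 * 3.0 = 15.3 mm^2
TS = force / area = 140.2 / 15.3 = 9.16 MPa

9.16 MPa


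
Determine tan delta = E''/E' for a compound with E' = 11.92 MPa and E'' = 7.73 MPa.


tan delta = E'' / E'
= 7.73 / 11.92
= 0.6485

tan delta = 0.6485


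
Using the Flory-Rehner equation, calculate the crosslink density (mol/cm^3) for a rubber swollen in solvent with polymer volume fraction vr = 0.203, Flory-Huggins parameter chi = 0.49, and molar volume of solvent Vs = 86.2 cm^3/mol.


ln(1 - vr) = ln(1 - 0.203) = -0.2269
Numerator = -((-0.2269) + 0.203 + 0.49 * 0.203^2) = 0.0037
Denominator = 86.2 * (0.203^(1/3) - 0.203/2) = 41.9116
nu = 0.0037 / 41.9116 = 8.8477e-05 mol/cm^3

8.8477e-05 mol/cm^3


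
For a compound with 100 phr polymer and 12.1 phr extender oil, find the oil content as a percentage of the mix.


Oil % = oil / (100 + oil) * 100
= 12.1 / (100 + 12.1) * 100
= 12.1 / 112.1 * 100
= 10.79%

10.79%


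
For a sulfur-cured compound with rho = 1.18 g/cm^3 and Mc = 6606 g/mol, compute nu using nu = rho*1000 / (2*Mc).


nu = rho * 1000 / (2 * Mc)
nu = 1.18 * 1000 / (2 * 6606)
nu = 1180.0 / 13212
nu = 0.0893 mol/L

0.0893 mol/L


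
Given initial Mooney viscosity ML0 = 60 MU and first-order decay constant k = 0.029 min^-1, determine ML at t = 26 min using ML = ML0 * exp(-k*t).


ML = ML0 * exp(-k * t)
ML = 60 * exp(-0.029 * 26)
ML = 60 * 0.4705
ML = 28.23 MU

28.23 MU


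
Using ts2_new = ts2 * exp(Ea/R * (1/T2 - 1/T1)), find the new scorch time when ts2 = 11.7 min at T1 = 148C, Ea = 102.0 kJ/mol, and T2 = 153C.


Convert temperatures: T1 = 148 + 273.15 = 421.15 K, T2 = 153 + 273.15 = 426.15 K
ts2_new = 11.7 * exp(102000 / 8.314 * (1/426.15 - 1/421.15))
1/T2 - 1/T1 = -2.7859e-05
ts2_new = 8.31 min

8.31 min


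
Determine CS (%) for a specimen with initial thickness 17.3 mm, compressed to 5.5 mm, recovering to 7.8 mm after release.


CS = (t0 - recovered) / (t0 - ts) * 100
= (17.3 - 7.8) / (17.3 - 5.5) * 100
= 9.5 / 11.8 * 100
= 80.5%

80.5%


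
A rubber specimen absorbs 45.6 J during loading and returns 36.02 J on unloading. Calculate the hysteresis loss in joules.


Hysteresis loss = loading - unloading
= 45.6 - 36.02
= 9.58 J

9.58 J


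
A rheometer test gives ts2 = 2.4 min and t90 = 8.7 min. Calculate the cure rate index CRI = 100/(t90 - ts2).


CRI = 100 / (t90 - ts2)
= 100 / (8.7 - 2.4)
= 100 / 6.3
= 15.87 min^-1

15.87 min^-1


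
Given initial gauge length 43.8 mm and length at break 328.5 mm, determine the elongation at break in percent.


Elongation = (Lf - L0) / L0 * 100
= (328.5 - 43.8) / 43.8 * 100
= 284.7 / 43.8 * 100
= 650.0%

650.0%


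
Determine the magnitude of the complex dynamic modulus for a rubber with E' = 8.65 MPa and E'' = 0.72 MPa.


|E*| = sqrt(E'^2 + E''^2)
= sqrt(8.65^2 + 0.72^2)
= sqrt(74.8225 + 0.5184)
= 8.68 MPa

8.68 MPa


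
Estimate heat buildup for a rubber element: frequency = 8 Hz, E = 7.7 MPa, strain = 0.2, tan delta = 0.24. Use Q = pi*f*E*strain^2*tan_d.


Q = pi * f * E * strain^2 * tan_d
= pi * 8 * 7.7 * 0.2^2 * 0.24
= pi * 8 * 7.7 * 0.0400 * 0.24
= 1.8578

Q = 1.8578


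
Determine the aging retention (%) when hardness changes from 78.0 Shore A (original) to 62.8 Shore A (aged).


Retention = aged / original * 100
= 62.8 / 78.0 * 100
= 80.5%

80.5%


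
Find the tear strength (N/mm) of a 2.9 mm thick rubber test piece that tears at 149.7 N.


Tear strength = force / thickness
= 149.7 / 2.9
= 51.62 N/mm

51.62 N/mm


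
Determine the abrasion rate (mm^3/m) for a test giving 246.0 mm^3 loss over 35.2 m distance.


Rate = volume_loss / distance
= 246.0 / 35.2
= 6.989 mm^3/m

6.989 mm^3/m


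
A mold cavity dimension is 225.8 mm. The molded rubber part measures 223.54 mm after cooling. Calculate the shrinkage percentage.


Shrinkage = (mold - part) / mold * 100
= (225.8 - 223.54) / 225.8 * 100
= 2.26 / 225.8 * 100
= 1.0%

1.0%


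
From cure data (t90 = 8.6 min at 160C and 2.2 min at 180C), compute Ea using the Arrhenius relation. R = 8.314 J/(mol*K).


T1 = 433.15 K, T2 = 453.15 K
1/T1 - 1/T2 = 1.0189e-04
ln(t1/t2) = ln(8.6/2.2) = 1.3633
Ea = 8.314 * 1.3633 / 1.0189e-04 = 111238.0341 J/mol
Ea = 111.24 kJ/mol

111.24 kJ/mol


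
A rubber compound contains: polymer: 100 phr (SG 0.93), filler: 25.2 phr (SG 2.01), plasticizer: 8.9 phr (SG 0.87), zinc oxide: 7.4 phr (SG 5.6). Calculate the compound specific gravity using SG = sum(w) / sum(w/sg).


Sum of weights = 141.5
Volume contributions:
  polymer: 100/0.93 = 107.5269
  filler: 25.2/2.01 = 12.5373
  plasticizer: 8.9/0.87 = 10.2299
  zinc oxide: 7.4/5.6 = 1.3214
Sum of volumes = 131.6155
SG = 141.5 / 131.6155 = 1.075

SG = 1.075


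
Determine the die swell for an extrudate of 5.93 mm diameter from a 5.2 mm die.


Die swell ratio = D_extrudate / D_die
= 5.93 / 5.2
= 1.14

Die swell = 1.14


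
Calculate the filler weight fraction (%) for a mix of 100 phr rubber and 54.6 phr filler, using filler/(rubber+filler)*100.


Filler % = filler / (rubber + filler) * 100
= 54.6 / (100 + 54.6) * 100
= 54.6 / 154.6 * 100
= 35.32%

35.32%


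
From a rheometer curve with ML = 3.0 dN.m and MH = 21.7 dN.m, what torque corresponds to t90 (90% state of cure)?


M90 = ML + 0.9 * (MH - ML)
M90 = 3.0 + 0.9 * (21.7 - 3.0)
M90 = 3.0 + 0.9 * 18.7
M90 = 19.83 dN.m

19.83 dN.m


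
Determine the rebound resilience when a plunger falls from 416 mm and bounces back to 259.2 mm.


Resilience = h_rebound / h_drop * 100
= 259.2 / 416 * 100
= 62.3%

62.3%


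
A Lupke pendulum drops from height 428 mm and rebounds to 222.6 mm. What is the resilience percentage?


Resilience = h_rebound / h_drop * 100
= 222.6 / 428 * 100
= 52.0%

52.0%


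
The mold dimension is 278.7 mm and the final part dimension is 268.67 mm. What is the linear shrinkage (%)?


Shrinkage = (mold - part) / mold * 100
= (278.7 - 268.67) / 278.7 * 100
= 10.03 / 278.7 * 100
= 3.6%

3.6%


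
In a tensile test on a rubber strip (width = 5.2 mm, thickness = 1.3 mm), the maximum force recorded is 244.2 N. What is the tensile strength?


Area = width * thickness = 5.2 * 1.3 = 6.76 mm^2
TS = force / area = 244.2 / 6.76 = 36.12 MPa

36.12 MPa


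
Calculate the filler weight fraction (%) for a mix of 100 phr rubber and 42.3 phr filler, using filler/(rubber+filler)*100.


Filler % = filler / (rubber + filler) * 100
= 42.3 / (100 + 42.3) * 100
= 42.3 / 142.3 * 100
= 29.73%

29.73%


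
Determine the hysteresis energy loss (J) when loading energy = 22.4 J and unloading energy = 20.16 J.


Hysteresis loss = loading - unloading
= 22.4 - 20.16
= 2.24 J

2.24 J


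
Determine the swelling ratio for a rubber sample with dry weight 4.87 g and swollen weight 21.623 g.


Q = W_swollen / W_dry
Q = 21.623 / 4.87
Q = 4.44

Q = 4.44


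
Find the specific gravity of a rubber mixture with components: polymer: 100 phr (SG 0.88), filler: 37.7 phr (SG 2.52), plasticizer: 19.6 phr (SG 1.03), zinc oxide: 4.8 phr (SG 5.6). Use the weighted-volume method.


Sum of weights = 162.1
Volume contributions:
  polymer: 100/0.88 = 113.6364
  filler: 37.7/2.52 = 14.9603
  plasticizer: 19.6/1.03 = 19.0291
  zinc oxide: 4.8/5.6 = 0.8571
Sum of volumes = 148.4830
SG = 162.1 / 148.4830 = 1.092

SG = 1.092


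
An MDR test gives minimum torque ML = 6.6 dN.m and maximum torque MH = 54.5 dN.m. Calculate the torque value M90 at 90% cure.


M90 = ML + 0.9 * (MH - ML)
M90 = 6.6 + 0.9 * (54.5 - 6.6)
M90 = 6.6 + 0.9 * 47.9
M90 = 49.71 dN.m

49.71 dN.m


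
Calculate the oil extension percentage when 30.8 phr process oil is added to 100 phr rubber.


Oil % = oil / (100 + oil) * 100
= 30.8 / (100 + 30.8) * 100
= 30.8 / 130.8 * 100
= 23.55%

23.55%


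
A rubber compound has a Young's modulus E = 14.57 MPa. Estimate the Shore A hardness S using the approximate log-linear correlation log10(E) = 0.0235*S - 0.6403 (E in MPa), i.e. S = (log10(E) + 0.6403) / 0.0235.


log10(E) = 0.0235*S - 0.6403  =>  S = (log10(E) + 0.6403) / 0.0235
log10(14.57) = 1.163460
S = (1.163460 + 0.6403) / 0.0235 = 1.803760 / 0.0235
S = 76.8

Shore A = 76.8


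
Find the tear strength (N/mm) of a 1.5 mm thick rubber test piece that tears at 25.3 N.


Tear strength = force / thickness
= 25.3 / 1.5
= 16.87 N/mm

16.87 N/mm


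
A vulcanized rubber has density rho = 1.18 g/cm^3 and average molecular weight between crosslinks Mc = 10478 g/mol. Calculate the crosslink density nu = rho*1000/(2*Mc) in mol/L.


nu = rho * 1000 / (2 * Mc)
nu = 1.18 * 1000 / (2 * 10478)
nu = 1180.0 / 20956
nu = 0.0563 mol/L

0.0563 mol/L


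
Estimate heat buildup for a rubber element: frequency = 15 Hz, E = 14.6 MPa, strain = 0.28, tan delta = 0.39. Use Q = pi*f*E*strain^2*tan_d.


Q = pi * f * E * strain^2 * tan_d
= pi * 15 * 14.6 * 0.28^2 * 0.39
= pi * 15 * 14.6 * 0.0784 * 0.39
= 21.0366

Q = 21.0366


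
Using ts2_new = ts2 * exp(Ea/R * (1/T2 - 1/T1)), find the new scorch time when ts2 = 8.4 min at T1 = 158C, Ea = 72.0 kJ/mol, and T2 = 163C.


Convert temperatures: T1 = 158 + 273.15 = 431.15 K, T2 = 163 + 273.15 = 436.15 K
ts2_new = 8.4 * exp(72000 / 8.314 * (1/436.15 - 1/431.15))
1/T2 - 1/T1 = -2.6589e-05
ts2_new = 6.67 min

6.67 min


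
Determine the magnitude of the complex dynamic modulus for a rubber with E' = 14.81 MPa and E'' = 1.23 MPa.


|E*| = sqrt(E'^2 + E''^2)
= sqrt(14.81^2 + 1.23^2)
= sqrt(219.3361 + 1.5129)
= 14.861 MPa

14.861 MPa


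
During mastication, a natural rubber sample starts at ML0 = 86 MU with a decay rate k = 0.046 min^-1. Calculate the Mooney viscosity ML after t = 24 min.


ML = ML0 * exp(-k * t)
ML = 86 * exp(-0.046 * 24)
ML = 86 * 0.3315
ML = 28.51 MU

28.51 MU


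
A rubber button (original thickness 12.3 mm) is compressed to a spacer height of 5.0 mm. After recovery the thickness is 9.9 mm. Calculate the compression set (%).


CS = (t0 - recovered) / (t0 - ts) * 100
= (12.3 - 9.9) / (12.3 - 5.0) * 100
= 2.4 / 7.3 * 100
= 32.9%

32.9%


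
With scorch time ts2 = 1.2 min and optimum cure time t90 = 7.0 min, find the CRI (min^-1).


CRI = 100 / (t90 - ts2)
= 100 / (7.0 - 1.2)
= 100 / 5.8
= 17.24 min^-1

17.24 min^-1


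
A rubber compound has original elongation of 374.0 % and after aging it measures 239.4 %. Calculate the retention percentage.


Retention = aged / original * 100
= 239.4 / 374.0 * 100
= 64.0%

64.0%


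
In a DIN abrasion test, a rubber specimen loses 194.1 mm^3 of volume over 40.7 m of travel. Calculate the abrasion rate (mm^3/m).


Rate = volume_loss / distance
= 194.1 / 40.7
= 4.769 mm^3/m

4.769 mm^3/m


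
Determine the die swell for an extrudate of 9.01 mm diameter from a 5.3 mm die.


Die swell ratio = D_extrudate / D_die
= 9.01 / 5.3
= 1.7

Die swell = 1.7


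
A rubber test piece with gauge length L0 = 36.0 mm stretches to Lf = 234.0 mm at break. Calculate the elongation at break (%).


Elongation = (Lf - L0) / L0 * 100
= (234.0 - 36.0) / 36.0 * 100
= 198.0 / 36.0 * 100
= 550.0%

550.0%


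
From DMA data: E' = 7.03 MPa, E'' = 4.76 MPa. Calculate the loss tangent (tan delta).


tan delta = E'' / E'
= 4.76 / 7.03
= 0.6771

tan delta = 0.6771


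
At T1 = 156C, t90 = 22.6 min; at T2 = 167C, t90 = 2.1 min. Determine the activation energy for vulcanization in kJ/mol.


T1 = 429.15 K, T2 = 440.15 K
1/T1 - 1/T2 = 5.8235e-05
ln(t1/t2) = ln(22.6/2.1) = 2.3760
Ea = 8.314 * 2.3760 / 5.8235e-05 = 339215.6577 J/mol
Ea = 339.22 kJ/mol

339.22 kJ/mol


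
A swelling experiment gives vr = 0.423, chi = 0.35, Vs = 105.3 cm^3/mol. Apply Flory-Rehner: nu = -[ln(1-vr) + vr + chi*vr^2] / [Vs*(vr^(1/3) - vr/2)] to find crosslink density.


ln(1 - vr) = ln(1 - 0.423) = -0.5499
Numerator = -((-0.5499) + 0.423 + 0.35 * 0.423^2) = 0.0643
Denominator = 105.3 * (0.423^(1/3) - 0.423/2) = 56.7742
nu = 0.0643 / 56.7742 = 0.0011 mol/cm^3

0.0011 mol/cm^3


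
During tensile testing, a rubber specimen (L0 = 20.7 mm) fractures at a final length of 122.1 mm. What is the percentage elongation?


Elongation = (Lf - L0) / L0 * 100
= (122.1 - 20.7) / 20.7 * 100
= 101.4 / 20.7 * 100
= 489.9%

489.9%


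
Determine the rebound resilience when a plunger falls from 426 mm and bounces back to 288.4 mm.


Resilience = h_rebound / h_drop * 100
= 288.4 / 426 * 100
= 67.7%

67.7%


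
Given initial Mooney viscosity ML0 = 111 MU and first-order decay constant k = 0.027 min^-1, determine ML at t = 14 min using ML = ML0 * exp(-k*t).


ML = ML0 * exp(-k * t)
ML = 111 * exp(-0.027 * 14)
ML = 111 * 0.6852
ML = 76.06 MU

76.06 MU


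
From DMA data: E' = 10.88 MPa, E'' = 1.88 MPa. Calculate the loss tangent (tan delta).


tan delta = E'' / E'
= 1.88 / 10.88
= 0.1728

tan delta = 0.1728


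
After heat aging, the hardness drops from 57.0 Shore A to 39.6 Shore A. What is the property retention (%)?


Retention = aged / original * 100
= 39.6 / 57.0 * 100
= 69.5%

69.5%


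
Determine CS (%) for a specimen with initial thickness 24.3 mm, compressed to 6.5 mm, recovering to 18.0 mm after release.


CS = (t0 - recovered) / (t0 - ts) * 100
= (24.3 - 18.0) / (24.3 - 6.5) * 100
= 6.3 / 17.8 * 100
= 35.4%

35.4%


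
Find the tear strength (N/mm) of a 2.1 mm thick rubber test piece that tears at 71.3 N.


Tear strength = force / thickness
= 71.3 / 2.1
= 33.95 N/mm

33.95 N/mm


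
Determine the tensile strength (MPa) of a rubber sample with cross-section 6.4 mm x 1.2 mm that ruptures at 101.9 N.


Area = width * thickness = 6.4 * 1.2 = 7.68 mm^2
TS = force / area = 101.9 / 7.68 = 13.27 MPa

13.27 MPa


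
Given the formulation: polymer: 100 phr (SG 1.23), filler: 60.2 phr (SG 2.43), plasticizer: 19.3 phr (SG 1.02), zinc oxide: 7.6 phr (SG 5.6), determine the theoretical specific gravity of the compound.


Sum of weights = 187.1
Volume contributions:
  polymer: 100/1.23 = 81.3008
  filler: 60.2/2.43 = 24.7737
  plasticizer: 19.3/1.02 = 18.9216
  zinc oxide: 7.6/5.6 = 1.3571
Sum of volumes = 126.3532
SG = 187.1 / 126.3532 = 1.481

SG = 1.481


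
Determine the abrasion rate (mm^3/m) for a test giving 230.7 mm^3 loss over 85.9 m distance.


Rate = volume_loss / distance
= 230.7 / 85.9
= 2.686 mm^3/m

2.686 mm^3/m


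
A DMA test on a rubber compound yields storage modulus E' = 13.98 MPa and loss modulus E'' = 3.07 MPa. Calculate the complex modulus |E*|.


|E*| = sqrt(E'^2 + E''^2)
= sqrt(13.98^2 + 3.07^2)
= sqrt(195.4404 + 9.4249)
= 14.313 MPa

14.313 MPa


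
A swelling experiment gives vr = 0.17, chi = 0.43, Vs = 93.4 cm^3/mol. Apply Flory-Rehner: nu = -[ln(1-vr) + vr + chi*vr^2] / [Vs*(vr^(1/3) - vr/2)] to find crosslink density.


ln(1 - vr) = ln(1 - 0.17) = -0.1863
Numerator = -((-0.1863) + 0.17 + 0.43 * 0.17^2) = 0.0039
Denominator = 93.4 * (0.17^(1/3) - 0.17/2) = 43.8014
nu = 0.0039 / 43.8014 = 8.9097e-05 mol/cm^3

8.9097e-05 mol/cm^3


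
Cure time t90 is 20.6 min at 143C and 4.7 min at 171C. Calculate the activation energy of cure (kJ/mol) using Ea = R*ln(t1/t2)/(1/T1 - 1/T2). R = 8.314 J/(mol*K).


T1 = 416.15 K, T2 = 444.15 K
1/T1 - 1/T2 = 1.5149e-04
ln(t1/t2) = ln(20.6/4.7) = 1.4777
Ea = 8.314 * 1.4777 / 1.5149e-04 = 81101.0026 J/mol
Ea = 81.1 kJ/mol

81.1 kJ/mol


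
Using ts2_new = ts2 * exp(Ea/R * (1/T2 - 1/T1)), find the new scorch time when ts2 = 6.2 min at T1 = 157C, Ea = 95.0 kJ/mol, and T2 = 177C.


Convert temperatures: T1 = 157 + 273.15 = 430.15 K, T2 = 177 + 273.15 = 450.15 K
ts2_new = 6.2 * exp(95000 / 8.314 * (1/450.15 - 1/430.15))
1/T2 - 1/T1 = -1.0329e-04
ts2_new = 1.9 min

1.9 min


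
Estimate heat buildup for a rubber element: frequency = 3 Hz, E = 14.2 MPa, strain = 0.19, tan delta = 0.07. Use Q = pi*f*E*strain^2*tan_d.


Q = pi * f * E * strain^2 * tan_d
= pi * 3 * 14.2 * 0.19^2 * 0.07
= pi * 3 * 14.2 * 0.0361 * 0.07
= 0.3382

Q = 0.3382


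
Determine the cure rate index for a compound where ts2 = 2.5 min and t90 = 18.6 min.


CRI = 100 / (t90 - ts2)
= 100 / (18.6 - 2.5)
= 100 / 16.1
= 6.21 min^-1

6.21 min^-1


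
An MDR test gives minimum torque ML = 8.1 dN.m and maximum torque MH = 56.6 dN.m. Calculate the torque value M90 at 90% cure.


M90 = ML + 0.9 * (MH - ML)
M90 = 8.1 + 0.9 * (56.6 - 8.1)
M90 = 8.1 + 0.9 * 48.5
M90 = 51.75 dN.m

51.75 dN.m


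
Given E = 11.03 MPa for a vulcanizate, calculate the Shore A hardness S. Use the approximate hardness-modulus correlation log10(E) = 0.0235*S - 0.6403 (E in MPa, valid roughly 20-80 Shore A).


log10(E) = 0.0235*S - 0.6403  =>  S = (log10(E) + 0.6403) / 0.0235
log10(11.03) = 1.042576
S = (1.042576 + 0.6403) / 0.0235 = 1.682876 / 0.0235
S = 71.6

Shore A = 71.6


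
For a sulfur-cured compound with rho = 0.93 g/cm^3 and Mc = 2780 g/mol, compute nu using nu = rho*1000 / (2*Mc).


nu = rho * 1000 / (2 * Mc)
nu = 0.93 * 1000 / (2 * 2780)
nu = 930.0 / 5560
nu = 0.1673 mol/L

0.1673 mol/L


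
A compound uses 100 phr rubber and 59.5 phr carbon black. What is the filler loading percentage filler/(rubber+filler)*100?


Filler % = filler / (rubber + filler) * 100
= 59.5 / (100 + 59.5) * 100
= 59.5 / 159.5 * 100
= 37.3%

37.3%


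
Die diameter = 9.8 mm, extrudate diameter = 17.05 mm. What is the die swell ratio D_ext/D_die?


Die swell ratio = D_extrudate / D_die
= 17.05 / 9.8
= 1.74

Die swell = 1.74


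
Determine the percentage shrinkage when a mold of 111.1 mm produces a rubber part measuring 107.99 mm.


Shrinkage = (mold - part) / mold * 100
= (111.1 - 107.99) / 111.1 * 100
= 3.11 / 111.1 * 100
= 2.8%

2.8%


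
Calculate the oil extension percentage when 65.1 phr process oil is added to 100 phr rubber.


Oil % = oil / (100 + oil) * 100
= 65.1 / (100 + 65.1) * 100
= 65.1 / 165.1 * 100
= 39.43%

39.43%


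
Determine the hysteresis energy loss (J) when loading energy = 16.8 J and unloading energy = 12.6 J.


Hysteresis loss = loading - unloading
= 16.8 - 12.6
= 4.2 J

4.2 J


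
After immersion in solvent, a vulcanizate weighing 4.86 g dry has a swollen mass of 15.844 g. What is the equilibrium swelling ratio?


Q = W_swollen / W_dry
Q = 15.844 / 4.86
Q = 3.26

Q = 3.26


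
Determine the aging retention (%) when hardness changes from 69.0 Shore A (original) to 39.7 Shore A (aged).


Retention = aged / original * 100
= 39.7 / 69.0 * 100
= 57.5%

57.5%


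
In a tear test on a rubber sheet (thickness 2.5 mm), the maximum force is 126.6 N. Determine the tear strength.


Tear strength = force / thickness
= 126.6 / 2.5
= 50.64 N/mm

50.64 N/mm


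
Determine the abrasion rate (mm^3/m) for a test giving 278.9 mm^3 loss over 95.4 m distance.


Rate = volume_loss / distance
= 278.9 / 95.4
= 2.923 mm^3/m

2.923 mm^3/m


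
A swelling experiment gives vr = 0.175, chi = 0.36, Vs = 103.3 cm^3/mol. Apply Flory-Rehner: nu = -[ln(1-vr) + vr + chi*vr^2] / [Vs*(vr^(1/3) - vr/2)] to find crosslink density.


ln(1 - vr) = ln(1 - 0.175) = -0.1924
Numerator = -((-0.1924) + 0.175 + 0.36 * 0.175^2) = 0.0063
Denominator = 103.3 * (0.175^(1/3) - 0.175/2) = 48.7415
nu = 0.0063 / 48.7415 = 1.3022e-04 mol/cm^3

1.3022e-04 mol/cm^3


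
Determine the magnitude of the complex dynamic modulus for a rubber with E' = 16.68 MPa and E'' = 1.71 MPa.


|E*| = sqrt(E'^2 + E''^2)
= sqrt(16.68^2 + 1.71^2)
= sqrt(278.2224 + 2.9241)
= 16.767 MPa

16.767 MPa


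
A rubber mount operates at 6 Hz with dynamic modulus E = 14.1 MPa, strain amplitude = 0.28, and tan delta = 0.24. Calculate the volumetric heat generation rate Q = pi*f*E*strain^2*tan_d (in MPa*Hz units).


Q = pi * f * E * strain^2 * tan_d
= pi * 6 * 14.1 * 0.28^2 * 0.24
= pi * 6 * 14.1 * 0.0784 * 0.24
= 5.0009

Q = 5.0009


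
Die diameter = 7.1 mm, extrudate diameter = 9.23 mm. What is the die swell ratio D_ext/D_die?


Die swell ratio = D_extrudate / D_die
= 9.23 / 7.1
= 1.3

Die swell = 1.3


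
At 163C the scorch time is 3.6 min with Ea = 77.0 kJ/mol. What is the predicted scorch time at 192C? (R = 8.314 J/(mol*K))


Convert temperatures: T1 = 163 + 273.15 = 436.15 K, T2 = 192 + 273.15 = 465.15 K
ts2_new = 3.6 * exp(77000 / 8.314 * (1/465.15 - 1/436.15))
1/T2 - 1/T1 = -1.4295e-04
ts2_new = 0.96 min

0.96 min


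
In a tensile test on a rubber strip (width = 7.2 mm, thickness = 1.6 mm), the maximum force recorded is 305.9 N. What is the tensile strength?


Area = width * thickness = 7.2 * 1.6 = 11.52 mm^2
TS = force / area = 305.9 / 11.52 = 26.55 MPa

26.55 MPa


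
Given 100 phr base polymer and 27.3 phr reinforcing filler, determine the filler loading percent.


Filler % = filler / (rubber + filler) * 100
= 27.3 / (100 + 27.3) * 100
= 27.3 / 127.3 * 100
= 21.45%

21.45%


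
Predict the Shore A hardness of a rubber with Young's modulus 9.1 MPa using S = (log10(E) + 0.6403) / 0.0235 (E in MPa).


log10(E) = 0.0235*S - 0.6403  =>  S = (log10(E) + 0.6403) / 0.0235
log10(9.1) = 0.959041
S = (0.959041 + 0.6403) / 0.0235 = 1.599341 / 0.0235
S = 68.1

Shore A = 68.1


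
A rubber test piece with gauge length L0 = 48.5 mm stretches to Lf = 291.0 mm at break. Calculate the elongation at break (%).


Elongation = (Lf - L0) / L0 * 100
= (291.0 - 48.5) / 48.5 * 100
= 242.5 / 48.5 * 100
= 500.0%

500.0%


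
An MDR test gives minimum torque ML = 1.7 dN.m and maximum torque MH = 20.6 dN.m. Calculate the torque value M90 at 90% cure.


M90 = ML + 0.9 * (MH - ML)
M90 = 1.7 + 0.9 * (20.6 - 1.7)
M90 = 1.7 + 0.9 * 18.9
M90 = 18.71 dN.m

18.71 dN.m


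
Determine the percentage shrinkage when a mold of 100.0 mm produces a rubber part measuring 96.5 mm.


Shrinkage = (mold - part) / mold * 100
= (100.0 - 96.5) / 100.0 * 100
= 3.5 / 100.0 * 100
= 3.5%

3.5%


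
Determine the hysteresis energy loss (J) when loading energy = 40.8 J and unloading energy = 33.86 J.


Hysteresis loss = loading - unloading
= 40.8 - 33.86
= 6.94 J

6.94 J


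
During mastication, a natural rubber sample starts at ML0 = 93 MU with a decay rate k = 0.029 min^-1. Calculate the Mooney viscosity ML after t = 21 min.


ML = ML0 * exp(-k * t)
ML = 93 * exp(-0.029 * 21)
ML = 93 * 0.5439
ML = 50.58 MU

50.58 MU


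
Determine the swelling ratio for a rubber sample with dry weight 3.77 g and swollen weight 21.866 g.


Q = W_swollen / W_dry
Q = 21.866 / 3.77
Q = 5.8

Q = 5.8


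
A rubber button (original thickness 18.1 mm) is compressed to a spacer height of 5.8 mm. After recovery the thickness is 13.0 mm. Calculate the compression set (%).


CS = (t0 - recovered) / (t0 - ts) * 100
= (18.1 - 13.0) / (18.1 - 5.8) * 100
= 5.1 / 12.3 * 100
= 41.5%

41.5%


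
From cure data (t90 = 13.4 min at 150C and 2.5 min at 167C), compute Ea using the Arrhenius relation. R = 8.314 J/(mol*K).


T1 = 423.15 K, T2 = 440.15 K
1/T1 - 1/T2 = 9.1275e-05
ln(t1/t2) = ln(13.4/2.5) = 1.6790
Ea = 8.314 * 1.6790 / 9.1275e-05 = 152931.7041 J/mol
Ea = 152.93 kJ/mol

152.93 kJ/mol


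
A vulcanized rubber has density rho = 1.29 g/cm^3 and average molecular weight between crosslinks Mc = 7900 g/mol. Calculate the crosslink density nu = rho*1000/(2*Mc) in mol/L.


nu = rho * 1000 / (2 * Mc)
nu = 1.29 * 1000 / (2 * 7900)
nu = 1290.0 / 15800
nu = 0.0816 mol/L

0.0816 mol/L


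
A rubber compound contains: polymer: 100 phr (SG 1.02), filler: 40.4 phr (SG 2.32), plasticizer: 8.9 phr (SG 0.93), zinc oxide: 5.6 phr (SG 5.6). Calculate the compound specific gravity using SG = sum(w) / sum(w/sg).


Sum of weights = 154.9
Volume contributions:
  polymer: 100/1.02 = 98.0392
  filler: 40.4/2.32 = 17.4138
  plasticizer: 8.9/0.93 = 9.5699
  zinc oxide: 5.6/5.6 = 1.0000
Sum of volumes = 126.0229
SG = 154.9 / 126.0229 = 1.229

SG = 1.229


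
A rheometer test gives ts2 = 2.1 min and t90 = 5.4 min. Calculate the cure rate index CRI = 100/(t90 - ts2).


CRI = 100 / (t90 - ts2)
= 100 / (5.4 - 2.1)
= 100 / 3.3
= 30.3 min^-1

30.3 min^-1


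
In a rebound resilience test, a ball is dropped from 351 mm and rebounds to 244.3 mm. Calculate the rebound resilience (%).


Resilience = h_rebound / h_drop * 100
= 244.3 / 351 * 100
= 69.6%

69.6%


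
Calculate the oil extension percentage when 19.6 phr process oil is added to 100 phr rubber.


Oil % = oil / (100 + oil) * 100
= 19.6 / (100 + 19.6) * 100
= 19.6 / 119.6 * 100
= 16.39%

16.39%


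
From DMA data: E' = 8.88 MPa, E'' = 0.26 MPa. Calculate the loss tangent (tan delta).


tan delta = E'' / E'
= 0.26 / 8.88
= 0.0293

tan delta = 0.0293


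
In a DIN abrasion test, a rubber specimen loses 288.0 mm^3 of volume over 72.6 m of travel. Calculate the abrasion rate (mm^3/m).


Rate = volume_loss / distance
= 288.0 / 72.6
= 3.967 mm^3/m

3.967 mm^3/m


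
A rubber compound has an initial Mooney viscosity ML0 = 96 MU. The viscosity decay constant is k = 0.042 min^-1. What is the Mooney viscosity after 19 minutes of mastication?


ML = ML0 * exp(-k * t)
ML = 96 * exp(-0.042 * 19)
ML = 96 * 0.4502
ML = 43.22 MU

43.22 MU


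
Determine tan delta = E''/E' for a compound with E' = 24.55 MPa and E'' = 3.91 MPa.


tan delta = E'' / E'
= 3.91 / 24.55
= 0.1593

tan delta = 0.1593


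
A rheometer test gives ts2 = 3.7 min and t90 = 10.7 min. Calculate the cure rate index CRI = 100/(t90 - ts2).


CRI = 100 / (t90 - ts2)
= 100 / (10.7 - 3.7)
= 100 / 7.0
= 14.29 min^-1

14.29 min^-1


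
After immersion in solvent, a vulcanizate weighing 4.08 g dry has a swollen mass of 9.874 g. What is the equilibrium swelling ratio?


Q = W_swollen / W_dry
Q = 9.874 / 4.08
Q = 2.42

Q = 2.42


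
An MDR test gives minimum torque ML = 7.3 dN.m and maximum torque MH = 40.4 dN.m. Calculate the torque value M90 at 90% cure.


M90 = ML + 0.9 * (MH - ML)
M90 = 7.3 + 0.9 * (40.4 - 7.3)
M90 = 7.3 + 0.9 * 33.1
M90 = 37.09 dN.m

37.09 dN.m


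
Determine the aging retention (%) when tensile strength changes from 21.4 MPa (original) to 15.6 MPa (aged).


Retention = aged / original * 100
= 15.6 / 21.4 * 100
= 72.9%

72.9%


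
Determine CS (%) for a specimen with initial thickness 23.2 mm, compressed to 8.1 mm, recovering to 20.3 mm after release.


CS = (t0 - recovered) / (t0 - ts) * 100
= (23.2 - 20.3) / (23.2 - 8.1) * 100
= 2.9 / 15.1 * 100
= 19.2%

19.2%


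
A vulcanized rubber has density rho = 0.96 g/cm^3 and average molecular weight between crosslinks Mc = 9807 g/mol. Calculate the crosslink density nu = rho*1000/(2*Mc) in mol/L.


nu = rho * 1000 / (2 * Mc)
nu = 0.96 * 1000 / (2 * 9807)
nu = 960.0 / 19614
nu = 0.0489 mol/L

0.0489 mol/L


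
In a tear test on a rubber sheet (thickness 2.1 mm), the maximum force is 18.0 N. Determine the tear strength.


Tear strength = force / thickness
= 18.0 / 2.1
= 8.57 N/mm

8.57 N/mm


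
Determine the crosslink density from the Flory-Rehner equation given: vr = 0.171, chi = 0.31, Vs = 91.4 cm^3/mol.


ln(1 - vr) = ln(1 - 0.171) = -0.1875
Numerator = -((-0.1875) + 0.171 + 0.31 * 0.171^2) = 0.0075
Denominator = 91.4 * (0.171^(1/3) - 0.171/2) = 42.9169
nu = 0.0075 / 42.9169 = 1.7407e-04 mol/cm^3

1.7407e-04 mol/cm^3


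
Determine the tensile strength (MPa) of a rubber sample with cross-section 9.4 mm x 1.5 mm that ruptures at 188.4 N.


Area = width * thickness = 9.4 * 1.5 = 14.1 mm^2
TS = force / area = 188.4 / 14.1 = 13.36 MPa

13.36 MPa


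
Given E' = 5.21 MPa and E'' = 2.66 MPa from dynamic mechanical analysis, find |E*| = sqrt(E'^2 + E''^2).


|E*| = sqrt(E'^2 + E''^2)
= sqrt(5.21^2 + 2.66^2)
= sqrt(27.1441 + 7.0756)
= 5.85 MPa

5.85 MPa


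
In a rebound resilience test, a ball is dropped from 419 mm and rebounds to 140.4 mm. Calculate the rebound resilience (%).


Resilience = h_rebound / h_drop * 100
= 140.4 / 419 * 100
= 33.5%

33.5%


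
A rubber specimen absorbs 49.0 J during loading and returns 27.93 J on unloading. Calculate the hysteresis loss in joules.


Hysteresis loss = loading - unloading
= 49.0 - 27.93
= 21.07 J

21.07 J


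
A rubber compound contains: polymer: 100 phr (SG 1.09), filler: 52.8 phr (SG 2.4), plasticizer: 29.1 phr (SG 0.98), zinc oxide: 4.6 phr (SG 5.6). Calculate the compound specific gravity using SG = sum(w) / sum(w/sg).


Sum of weights = 186.5
Volume contributions:
  polymer: 100/1.09 = 91.7431
  filler: 52.8/2.4 = 22.0000
  plasticizer: 29.1/0.98 = 29.6939
  zinc oxide: 4.6/5.6 = 0.8214
Sum of volumes = 144.2584
SG = 186.5 / 144.2584 = 1.293

SG = 1.293


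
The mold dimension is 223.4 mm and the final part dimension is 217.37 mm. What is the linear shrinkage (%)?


Shrinkage = (mold - part) / mold * 100
= (223.4 - 217.37) / 223.4 * 100
= 6.03 / 223.4 * 100
= 2.7%

2.7%


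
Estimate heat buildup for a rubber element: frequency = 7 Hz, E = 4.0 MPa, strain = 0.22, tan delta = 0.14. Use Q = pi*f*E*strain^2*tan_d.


Q = pi * f * E * strain^2 * tan_d
= pi * 7 * 4.0 * 0.22^2 * 0.14
= pi * 7 * 4.0 * 0.0484 * 0.14
= 0.5960

Q = 0.5960


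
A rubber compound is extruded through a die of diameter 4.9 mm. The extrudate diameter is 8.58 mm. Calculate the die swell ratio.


Die swell ratio = D_extrudate / D_die
= 8.58 / 4.9
= 1.751

Die swell = 1.751


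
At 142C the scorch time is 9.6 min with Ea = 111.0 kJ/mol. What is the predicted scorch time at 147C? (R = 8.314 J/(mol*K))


Convert temperatures: T1 = 142 + 273.15 = 415.15 K, T2 = 147 + 273.15 = 420.15 K
ts2_new = 9.6 * exp(111000 / 8.314 * (1/420.15 - 1/415.15))
1/T2 - 1/T1 = -2.8666e-05
ts2_new = 6.55 min

6.55 min


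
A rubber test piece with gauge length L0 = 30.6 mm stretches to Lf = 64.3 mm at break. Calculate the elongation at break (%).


Elongation = (Lf - L0) / L0 * 100
= (64.3 - 30.6) / 30.6 * 100
= 33.7 / 30.6 * 100
= 110.1%

110.1%


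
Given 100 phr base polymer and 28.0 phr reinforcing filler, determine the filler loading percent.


Filler % = filler / (rubber + filler) * 100
= 28.0 / (100 + 28.0) * 100
= 28.0 / 128.0 * 100
= 21.88%

21.88%


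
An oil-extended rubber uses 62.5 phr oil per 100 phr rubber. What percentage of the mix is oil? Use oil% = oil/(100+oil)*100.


Oil % = oil / (100 + oil) * 100
= 62.5 / (100 + 62.5) * 100
= 62.5 / 162.5 * 100
= 38.46%

38.46%


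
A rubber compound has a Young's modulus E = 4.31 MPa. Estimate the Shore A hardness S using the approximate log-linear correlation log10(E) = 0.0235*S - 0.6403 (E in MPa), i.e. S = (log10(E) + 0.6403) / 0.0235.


log10(E) = 0.0235*S - 0.6403  =>  S = (log10(E) + 0.6403) / 0.0235
log10(4.31) = 0.634477
S = (0.634477 + 0.6403) / 0.0235 = 1.274777 / 0.0235
S = 54.2

Shore A = 54.2


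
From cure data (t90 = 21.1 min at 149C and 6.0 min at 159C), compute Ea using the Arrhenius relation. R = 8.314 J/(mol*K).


T1 = 422.15 K, T2 = 432.15 K
1/T1 - 1/T2 = 5.4815e-05
ln(t1/t2) = ln(21.1/6.0) = 1.2575
Ea = 8.314 * 1.2575 / 5.4815e-05 = 190732.1972 J/mol
Ea = 190.73 kJ/mol

190.73 kJ/mol


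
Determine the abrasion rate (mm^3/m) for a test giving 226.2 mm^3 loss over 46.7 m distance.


Rate = volume_loss / distance
= 226.2 / 46.7
= 4.844 mm^3/m

4.844 mm^3/m


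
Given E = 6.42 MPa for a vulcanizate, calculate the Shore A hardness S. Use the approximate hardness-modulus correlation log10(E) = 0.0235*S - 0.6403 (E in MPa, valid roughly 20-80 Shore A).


log10(E) = 0.0235*S - 0.6403  =>  S = (log10(E) + 0.6403) / 0.0235
log10(6.42) = 0.807535
S = (0.807535 + 0.6403) / 0.0235 = 1.447835 / 0.0235
S = 61.6

Shore A = 61.6
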